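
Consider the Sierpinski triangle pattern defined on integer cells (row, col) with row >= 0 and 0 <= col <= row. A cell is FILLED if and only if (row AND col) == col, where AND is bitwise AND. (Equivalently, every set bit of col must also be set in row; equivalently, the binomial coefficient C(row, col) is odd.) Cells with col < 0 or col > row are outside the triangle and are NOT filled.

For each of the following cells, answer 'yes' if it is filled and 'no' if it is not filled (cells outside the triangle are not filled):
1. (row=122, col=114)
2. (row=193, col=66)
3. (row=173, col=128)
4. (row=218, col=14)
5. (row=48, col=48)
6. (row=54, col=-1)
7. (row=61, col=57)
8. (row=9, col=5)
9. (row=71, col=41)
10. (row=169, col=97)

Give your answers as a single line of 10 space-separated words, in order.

(122,114): row=0b1111010, col=0b1110010, row AND col = 0b1110010 = 114; 114 == 114 -> filled
(193,66): row=0b11000001, col=0b1000010, row AND col = 0b1000000 = 64; 64 != 66 -> empty
(173,128): row=0b10101101, col=0b10000000, row AND col = 0b10000000 = 128; 128 == 128 -> filled
(218,14): row=0b11011010, col=0b1110, row AND col = 0b1010 = 10; 10 != 14 -> empty
(48,48): row=0b110000, col=0b110000, row AND col = 0b110000 = 48; 48 == 48 -> filled
(54,-1): col outside [0, 54] -> not filled
(61,57): row=0b111101, col=0b111001, row AND col = 0b111001 = 57; 57 == 57 -> filled
(9,5): row=0b1001, col=0b101, row AND col = 0b1 = 1; 1 != 5 -> empty
(71,41): row=0b1000111, col=0b101001, row AND col = 0b1 = 1; 1 != 41 -> empty
(169,97): row=0b10101001, col=0b1100001, row AND col = 0b100001 = 33; 33 != 97 -> empty

Answer: yes no yes no yes no yes no no no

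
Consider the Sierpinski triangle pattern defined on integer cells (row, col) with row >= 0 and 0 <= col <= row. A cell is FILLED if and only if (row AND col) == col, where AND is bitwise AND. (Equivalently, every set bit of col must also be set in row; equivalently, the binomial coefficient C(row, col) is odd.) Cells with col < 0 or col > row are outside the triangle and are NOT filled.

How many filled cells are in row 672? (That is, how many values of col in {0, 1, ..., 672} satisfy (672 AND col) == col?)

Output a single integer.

672 in binary = 1010100000
popcount(672) = number of 1-bits in 1010100000 = 3
A col c satisfies (672 AND c) == c iff every set bit of c is also set in 672; each of the 3 set bits of 672 can independently be on or off in c.
count = 2^3 = 8

Answer: 8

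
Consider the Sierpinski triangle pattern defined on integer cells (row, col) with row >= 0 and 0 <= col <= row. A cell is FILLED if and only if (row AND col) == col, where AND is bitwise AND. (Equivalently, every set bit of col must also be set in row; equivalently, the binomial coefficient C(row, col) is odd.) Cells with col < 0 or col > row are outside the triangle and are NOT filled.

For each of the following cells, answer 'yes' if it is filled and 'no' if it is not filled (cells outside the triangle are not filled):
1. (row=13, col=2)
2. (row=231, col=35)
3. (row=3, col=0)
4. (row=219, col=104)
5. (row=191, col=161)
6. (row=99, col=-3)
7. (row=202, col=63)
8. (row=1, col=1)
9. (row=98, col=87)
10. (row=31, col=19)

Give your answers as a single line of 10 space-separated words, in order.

(13,2): row=0b1101, col=0b10, row AND col = 0b0 = 0; 0 != 2 -> empty
(231,35): row=0b11100111, col=0b100011, row AND col = 0b100011 = 35; 35 == 35 -> filled
(3,0): row=0b11, col=0b0, row AND col = 0b0 = 0; 0 == 0 -> filled
(219,104): row=0b11011011, col=0b1101000, row AND col = 0b1001000 = 72; 72 != 104 -> empty
(191,161): row=0b10111111, col=0b10100001, row AND col = 0b10100001 = 161; 161 == 161 -> filled
(99,-3): col outside [0, 99] -> not filled
(202,63): row=0b11001010, col=0b111111, row AND col = 0b1010 = 10; 10 != 63 -> empty
(1,1): row=0b1, col=0b1, row AND col = 0b1 = 1; 1 == 1 -> filled
(98,87): row=0b1100010, col=0b1010111, row AND col = 0b1000010 = 66; 66 != 87 -> empty
(31,19): row=0b11111, col=0b10011, row AND col = 0b10011 = 19; 19 == 19 -> filled

Answer: no yes yes no yes no no yes no yes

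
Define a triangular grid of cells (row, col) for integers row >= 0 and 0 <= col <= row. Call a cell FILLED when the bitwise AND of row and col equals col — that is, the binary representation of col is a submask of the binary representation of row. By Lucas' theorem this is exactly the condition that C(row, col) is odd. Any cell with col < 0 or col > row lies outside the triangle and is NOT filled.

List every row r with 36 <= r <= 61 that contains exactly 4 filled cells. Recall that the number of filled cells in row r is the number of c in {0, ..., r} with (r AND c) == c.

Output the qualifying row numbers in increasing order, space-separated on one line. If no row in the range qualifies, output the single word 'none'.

Answer: 36 40 48

Derivation:
Row r has 2^popcount(r) filled cells, so we need popcount(r) = log2(4) = 2.
Scan r = 36..61 and keep those with exactly 2 one-bits:
r=36=100100 popcount=2 -> KEEP
r=37=100101 popcount=3 -> skip
r=38=100110 popcount=3 -> skip
r=39=100111 popcount=4 -> skip
r=40=101000 popcount=2 -> KEEP
r=41=101001 popcount=3 -> skip
r=42=101010 popcount=3 -> skip
r=43=101011 popcount=4 -> skip
r=44=101100 popcount=3 -> skip
r=45=101101 popcount=4 -> skip
r=46=101110 popcount=4 -> skip
r=47=101111 popcount=5 -> skip
r=48=110000 popcount=2 -> KEEP
r=49=110001 popcount=3 -> skip
r=50=110010 popcount=3 -> skip
r=51=110011 popcount=4 -> skip
r=52=110100 popcount=3 -> skip
r=53=110101 popcount=4 -> skip
r=54=110110 popcount=4 -> skip
r=55=110111 popcount=5 -> skip
r=56=111000 popcount=3 -> skip
r=57=111001 popcount=4 -> skip
r=58=111010 popcount=4 -> skip
r=59=111011 popcount=5 -> skip
r=60=111100 popcount=4 -> skip
r=61=111101 popcount=5 -> skip
Kept rows: 36 40 48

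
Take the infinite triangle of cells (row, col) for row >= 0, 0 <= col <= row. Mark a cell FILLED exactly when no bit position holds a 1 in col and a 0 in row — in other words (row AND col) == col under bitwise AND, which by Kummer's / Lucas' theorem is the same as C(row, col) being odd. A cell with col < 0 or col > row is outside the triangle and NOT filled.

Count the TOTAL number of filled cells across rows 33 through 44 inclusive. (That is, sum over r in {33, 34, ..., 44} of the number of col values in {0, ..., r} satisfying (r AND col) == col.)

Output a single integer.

Answer: 96

Derivation:
r33=100001 pc2: +4 =4
r34=100010 pc2: +4 =8
r35=100011 pc3: +8 =16
r36=100100 pc2: +4 =20
r37=100101 pc3: +8 =28
r38=100110 pc3: +8 =36
r39=100111 pc4: +16 =52
r40=101000 pc2: +4 =56
r41=101001 pc3: +8 =64
r42=101010 pc3: +8 =72
r43=101011 pc4: +16 =88
r44=101100 pc3: +8 =96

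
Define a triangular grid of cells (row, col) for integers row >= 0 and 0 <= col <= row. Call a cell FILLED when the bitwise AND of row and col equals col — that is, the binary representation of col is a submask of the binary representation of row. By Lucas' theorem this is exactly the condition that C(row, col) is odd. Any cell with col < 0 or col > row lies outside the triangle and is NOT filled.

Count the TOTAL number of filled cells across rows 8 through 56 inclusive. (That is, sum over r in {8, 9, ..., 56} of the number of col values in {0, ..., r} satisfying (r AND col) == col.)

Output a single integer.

r8=1000 pc1: +2 =2
r9=1001 pc2: +4 =6
r10=1010 pc2: +4 =10
r11=1011 pc3: +8 =18
r12=1100 pc2: +4 =22
r13=1101 pc3: +8 =30
r14=1110 pc3: +8 =38
r15=1111 pc4: +16 =54
r16=10000 pc1: +2 =56
r17=10001 pc2: +4 =60
r18=10010 pc2: +4 =64
r19=10011 pc3: +8 =72
r20=10100 pc2: +4 =76
r21=10101 pc3: +8 =84
r22=10110 pc3: +8 =92
r23=10111 pc4: +16 =108
r24=11000 pc2: +4 =112
r25=11001 pc3: +8 =120
r26=11010 pc3: +8 =128
r27=11011 pc4: +16 =144
r28=11100 pc3: +8 =152
r29=11101 pc4: +16 =168
r30=11110 pc4: +16 =184
r31=11111 pc5: +32 =216
r32=100000 pc1: +2 =218
r33=100001 pc2: +4 =222
r34=100010 pc2: +4 =226
r35=100011 pc3: +8 =234
r36=100100 pc2: +4 =238
r37=100101 pc3: +8 =246
r38=100110 pc3: +8 =254
r39=100111 pc4: +16 =270
r40=101000 pc2: +4 =274
r41=101001 pc3: +8 =282
r42=101010 pc3: +8 =290
r43=101011 pc4: +16 =306
r44=101100 pc3: +8 =314
r45=101101 pc4: +16 =330
r46=101110 pc4: +16 =346
r47=101111 pc5: +32 =378
r48=110000 pc2: +4 =382
r49=110001 pc3: +8 =390
r50=110010 pc3: +8 =398
r51=110011 pc4: +16 =414
r52=110100 pc3: +8 =422
r53=110101 pc4: +16 =438
r54=110110 pc4: +16 =454
r55=110111 pc5: +32 =486
r56=111000 pc3: +8 =494

Answer: 494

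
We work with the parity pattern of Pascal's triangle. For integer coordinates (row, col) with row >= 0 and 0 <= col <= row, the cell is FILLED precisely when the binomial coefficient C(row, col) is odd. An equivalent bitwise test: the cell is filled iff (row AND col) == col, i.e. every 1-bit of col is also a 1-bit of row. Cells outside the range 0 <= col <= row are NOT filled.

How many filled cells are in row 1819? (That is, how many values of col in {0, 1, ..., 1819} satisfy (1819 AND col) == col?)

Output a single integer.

Answer: 128

Derivation:
1819 in binary = 11100011011
popcount(1819) = number of 1-bits in 11100011011 = 7
A col c satisfies (1819 AND c) == c iff every set bit of c is also set in 1819; each of the 7 set bits of 1819 can independently be on or off in c.
count = 2^7 = 128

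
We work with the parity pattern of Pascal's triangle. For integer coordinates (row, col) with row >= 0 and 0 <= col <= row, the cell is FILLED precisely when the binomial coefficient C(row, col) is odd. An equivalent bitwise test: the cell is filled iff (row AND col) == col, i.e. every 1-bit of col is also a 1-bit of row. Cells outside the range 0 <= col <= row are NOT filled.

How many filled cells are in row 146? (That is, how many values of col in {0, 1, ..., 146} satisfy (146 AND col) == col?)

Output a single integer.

Answer: 8

Derivation:
146 in binary = 10010010
popcount(146) = number of 1-bits in 10010010 = 3
A col c satisfies (146 AND c) == c iff every set bit of c is also set in 146; each of the 3 set bits of 146 can independently be on or off in c.
count = 2^3 = 8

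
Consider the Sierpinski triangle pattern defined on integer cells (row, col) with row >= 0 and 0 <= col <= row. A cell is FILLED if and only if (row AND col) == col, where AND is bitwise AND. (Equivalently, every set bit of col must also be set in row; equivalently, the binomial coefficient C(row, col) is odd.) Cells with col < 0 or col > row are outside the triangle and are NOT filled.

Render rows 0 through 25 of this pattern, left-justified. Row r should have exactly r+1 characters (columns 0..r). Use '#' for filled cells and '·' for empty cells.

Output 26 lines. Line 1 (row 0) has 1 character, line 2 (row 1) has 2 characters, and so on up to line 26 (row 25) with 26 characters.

r0=0: #
r1=1: ##
r2=10: #·#
r3=11: ####
r4=100: #···#
r5=101: ##··##
r6=110: #·#·#·#
r7=111: ########
r8=1000: #·······#
r9=1001: ##······##
r10=1010: #·#·····#·#
r11=1011: ####····####
r12=1100: #···#···#···#
r13=1101: ##··##··##··##
r14=1110: #·#·#·#·#·#·#·#
r15=1111: ################
r16=10000: #···············#
r17=10001: ##··············##
r18=10010: #·#·············#·#
r19=10011: ####············####
r20=10100: #···#···········#···#
r21=10101: ##··##··········##··##
r22=10110: #·#·#·#·········#·#·#·#
r23=10111: ########········########
r24=11000: #·······#·······#·······#
r25=11001: ##······##······##······##

Answer: #
##
#·#
####
#···#
##··##
#·#·#·#
########
#·······#
##······##
#·#·····#·#
####····####
#···#···#···#
##··##··##··##
#·#·#·#·#·#·#·#
################
#···············#
##··············##
#·#·············#·#
####············####
#···#···········#···#
##··##··········##··##
#·#·#·#·········#·#·#·#
########········########
#·······#·······#·······#
##······##······##······##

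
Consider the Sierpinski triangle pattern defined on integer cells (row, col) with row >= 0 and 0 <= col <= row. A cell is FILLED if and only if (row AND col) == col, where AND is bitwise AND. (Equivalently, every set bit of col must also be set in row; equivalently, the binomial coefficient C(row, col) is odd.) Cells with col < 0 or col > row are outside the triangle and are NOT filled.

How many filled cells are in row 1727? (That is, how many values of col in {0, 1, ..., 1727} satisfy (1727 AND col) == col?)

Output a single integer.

Answer: 512

Derivation:
1727 in binary = 11010111111
popcount(1727) = number of 1-bits in 11010111111 = 9
A col c satisfies (1727 AND c) == c iff every set bit of c is also set in 1727; each of the 9 set bits of 1727 can independently be on or off in c.
count = 2^9 = 512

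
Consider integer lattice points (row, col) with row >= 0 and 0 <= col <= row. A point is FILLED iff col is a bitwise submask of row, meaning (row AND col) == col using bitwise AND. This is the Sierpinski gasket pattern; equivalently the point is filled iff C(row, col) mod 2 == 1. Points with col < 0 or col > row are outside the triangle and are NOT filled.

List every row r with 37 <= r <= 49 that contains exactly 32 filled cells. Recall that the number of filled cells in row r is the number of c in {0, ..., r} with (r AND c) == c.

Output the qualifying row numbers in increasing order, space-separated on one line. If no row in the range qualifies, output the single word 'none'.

Row r has 2^popcount(r) filled cells, so we need popcount(r) = log2(32) = 5.
Scan r = 37..49 and keep those with exactly 5 one-bits:
r=37=100101 popcount=3 -> skip
r=38=100110 popcount=3 -> skip
r=39=100111 popcount=4 -> skip
r=40=101000 popcount=2 -> skip
r=41=101001 popcount=3 -> skip
r=42=101010 popcount=3 -> skip
r=43=101011 popcount=4 -> skip
r=44=101100 popcount=3 -> skip
r=45=101101 popcount=4 -> skip
r=46=101110 popcount=4 -> skip
r=47=101111 popcount=5 -> KEEP
r=48=110000 popcount=2 -> skip
r=49=110001 popcount=3 -> skip
Kept rows: 47

Answer: 47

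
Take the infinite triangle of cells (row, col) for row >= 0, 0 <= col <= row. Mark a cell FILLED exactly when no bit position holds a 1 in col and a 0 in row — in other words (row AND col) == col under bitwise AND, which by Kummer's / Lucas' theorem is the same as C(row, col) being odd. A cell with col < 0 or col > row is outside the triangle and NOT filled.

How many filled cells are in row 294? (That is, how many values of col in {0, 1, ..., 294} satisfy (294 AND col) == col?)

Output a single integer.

294 in binary = 100100110
popcount(294) = number of 1-bits in 100100110 = 4
A col c satisfies (294 AND c) == c iff every set bit of c is also set in 294; each of the 4 set bits of 294 can independently be on or off in c.
count = 2^4 = 16

Answer: 16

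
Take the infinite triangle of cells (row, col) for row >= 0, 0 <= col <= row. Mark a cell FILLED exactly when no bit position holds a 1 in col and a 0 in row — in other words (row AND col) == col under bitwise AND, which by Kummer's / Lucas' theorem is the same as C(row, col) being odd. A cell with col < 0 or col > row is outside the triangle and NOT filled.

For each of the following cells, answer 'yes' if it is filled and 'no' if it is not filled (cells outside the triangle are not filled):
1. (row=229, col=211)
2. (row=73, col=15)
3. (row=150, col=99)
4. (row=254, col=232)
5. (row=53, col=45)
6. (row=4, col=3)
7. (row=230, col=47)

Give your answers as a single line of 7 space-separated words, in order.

(229,211): row=0b11100101, col=0b11010011, row AND col = 0b11000001 = 193; 193 != 211 -> empty
(73,15): row=0b1001001, col=0b1111, row AND col = 0b1001 = 9; 9 != 15 -> empty
(150,99): row=0b10010110, col=0b1100011, row AND col = 0b10 = 2; 2 != 99 -> empty
(254,232): row=0b11111110, col=0b11101000, row AND col = 0b11101000 = 232; 232 == 232 -> filled
(53,45): row=0b110101, col=0b101101, row AND col = 0b100101 = 37; 37 != 45 -> empty
(4,3): row=0b100, col=0b11, row AND col = 0b0 = 0; 0 != 3 -> empty
(230,47): row=0b11100110, col=0b101111, row AND col = 0b100110 = 38; 38 != 47 -> empty

Answer: no no no yes no no no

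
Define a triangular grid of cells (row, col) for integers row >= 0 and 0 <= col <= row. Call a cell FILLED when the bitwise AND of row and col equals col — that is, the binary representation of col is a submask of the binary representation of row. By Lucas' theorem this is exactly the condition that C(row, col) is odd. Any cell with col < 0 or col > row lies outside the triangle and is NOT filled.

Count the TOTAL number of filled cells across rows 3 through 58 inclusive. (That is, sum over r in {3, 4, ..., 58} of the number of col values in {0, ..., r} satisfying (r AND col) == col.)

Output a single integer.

r3=11 pc2: +4 =4
r4=100 pc1: +2 =6
r5=101 pc2: +4 =10
r6=110 pc2: +4 =14
r7=111 pc3: +8 =22
r8=1000 pc1: +2 =24
r9=1001 pc2: +4 =28
r10=1010 pc2: +4 =32
r11=1011 pc3: +8 =40
r12=1100 pc2: +4 =44
r13=1101 pc3: +8 =52
r14=1110 pc3: +8 =60
r15=1111 pc4: +16 =76
r16=10000 pc1: +2 =78
r17=10001 pc2: +4 =82
r18=10010 pc2: +4 =86
r19=10011 pc3: +8 =94
r20=10100 pc2: +4 =98
r21=10101 pc3: +8 =106
r22=10110 pc3: +8 =114
r23=10111 pc4: +16 =130
r24=11000 pc2: +4 =134
r25=11001 pc3: +8 =142
r26=11010 pc3: +8 =150
r27=11011 pc4: +16 =166
r28=11100 pc3: +8 =174
r29=11101 pc4: +16 =190
r30=11110 pc4: +16 =206
r31=11111 pc5: +32 =238
r32=100000 pc1: +2 =240
r33=100001 pc2: +4 =244
r34=100010 pc2: +4 =248
r35=100011 pc3: +8 =256
r36=100100 pc2: +4 =260
r37=100101 pc3: +8 =268
r38=100110 pc3: +8 =276
r39=100111 pc4: +16 =292
r40=101000 pc2: +4 =296
r41=101001 pc3: +8 =304
r42=101010 pc3: +8 =312
r43=101011 pc4: +16 =328
r44=101100 pc3: +8 =336
r45=101101 pc4: +16 =352
r46=101110 pc4: +16 =368
r47=101111 pc5: +32 =400
r48=110000 pc2: +4 =404
r49=110001 pc3: +8 =412
r50=110010 pc3: +8 =420
r51=110011 pc4: +16 =436
r52=110100 pc3: +8 =444
r53=110101 pc4: +16 =460
r54=110110 pc4: +16 =476
r55=110111 pc5: +32 =508
r56=111000 pc3: +8 =516
r57=111001 pc4: +16 =532
r58=111010 pc4: +16 =548

Answer: 548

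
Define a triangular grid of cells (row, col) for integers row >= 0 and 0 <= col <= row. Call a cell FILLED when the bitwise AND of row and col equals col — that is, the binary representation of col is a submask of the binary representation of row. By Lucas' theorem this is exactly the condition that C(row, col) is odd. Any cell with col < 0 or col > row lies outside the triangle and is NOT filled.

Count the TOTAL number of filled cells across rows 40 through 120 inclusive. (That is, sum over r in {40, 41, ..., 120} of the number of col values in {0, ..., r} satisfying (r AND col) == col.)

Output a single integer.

r40=101000 pc2: +4 =4
r41=101001 pc3: +8 =12
r42=101010 pc3: +8 =20
r43=101011 pc4: +16 =36
r44=101100 pc3: +8 =44
r45=101101 pc4: +16 =60
r46=101110 pc4: +16 =76
r47=101111 pc5: +32 =108
r48=110000 pc2: +4 =112
r49=110001 pc3: +8 =120
r50=110010 pc3: +8 =128
r51=110011 pc4: +16 =144
r52=110100 pc3: +8 =152
r53=110101 pc4: +16 =168
r54=110110 pc4: +16 =184
r55=110111 pc5: +32 =216
r56=111000 pc3: +8 =224
r57=111001 pc4: +16 =240
r58=111010 pc4: +16 =256
r59=111011 pc5: +32 =288
r60=111100 pc4: +16 =304
r61=111101 pc5: +32 =336
r62=111110 pc5: +32 =368
r63=111111 pc6: +64 =432
r64=1000000 pc1: +2 =434
r65=1000001 pc2: +4 =438
r66=1000010 pc2: +4 =442
r67=1000011 pc3: +8 =450
r68=1000100 pc2: +4 =454
r69=1000101 pc3: +8 =462
r70=1000110 pc3: +8 =470
r71=1000111 pc4: +16 =486
r72=1001000 pc2: +4 =490
r73=1001001 pc3: +8 =498
r74=1001010 pc3: +8 =506
r75=1001011 pc4: +16 =522
r76=1001100 pc3: +8 =530
r77=1001101 pc4: +16 =546
r78=1001110 pc4: +16 =562
r79=1001111 pc5: +32 =594
r80=1010000 pc2: +4 =598
r81=1010001 pc3: +8 =606
r82=1010010 pc3: +8 =614
r83=1010011 pc4: +16 =630
r84=1010100 pc3: +8 =638
r85=1010101 pc4: +16 =654
r86=1010110 pc4: +16 =670
r87=1010111 pc5: +32 =702
r88=1011000 pc3: +8 =710
r89=1011001 pc4: +16 =726
r90=1011010 pc4: +16 =742
r91=1011011 pc5: +32 =774
r92=1011100 pc4: +16 =790
r93=1011101 pc5: +32 =822
r94=1011110 pc5: +32 =854
r95=1011111 pc6: +64 =918
r96=1100000 pc2: +4 =922
r97=1100001 pc3: +8 =930
r98=1100010 pc3: +8 =938
r99=1100011 pc4: +16 =954
r100=1100100 pc3: +8 =962
r101=1100101 pc4: +16 =978
r102=1100110 pc4: +16 =994
r103=1100111 pc5: +32 =1026
r104=1101000 pc3: +8 =1034
r105=1101001 pc4: +16 =1050
r106=1101010 pc4: +16 =1066
r107=1101011 pc5: +32 =1098
r108=1101100 pc4: +16 =1114
r109=1101101 pc5: +32 =1146
r110=1101110 pc5: +32 =1178
r111=1101111 pc6: +64 =1242
r112=1110000 pc3: +8 =1250
r113=1110001 pc4: +16 =1266
r114=1110010 pc4: +16 =1282
r115=1110011 pc5: +32 =1314
r116=1110100 pc4: +16 =1330
r117=1110101 pc5: +32 =1362
r118=1110110 pc5: +32 =1394
r119=1110111 pc6: +64 =1458
r120=1111000 pc4: +16 =1474

Answer: 1474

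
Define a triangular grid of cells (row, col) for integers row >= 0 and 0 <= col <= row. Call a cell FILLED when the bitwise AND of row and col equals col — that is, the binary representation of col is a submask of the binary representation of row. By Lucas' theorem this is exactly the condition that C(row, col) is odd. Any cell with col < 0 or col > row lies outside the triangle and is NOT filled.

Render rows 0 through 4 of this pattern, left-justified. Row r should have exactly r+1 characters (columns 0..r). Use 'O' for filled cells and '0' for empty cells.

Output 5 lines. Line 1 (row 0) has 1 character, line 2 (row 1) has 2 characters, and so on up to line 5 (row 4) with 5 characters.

Answer: O
OO
O0O
OOOO
O000O

Derivation:
r0=0: O
r1=1: OO
r2=10: O0O
r3=11: OOOO
r4=100: O000O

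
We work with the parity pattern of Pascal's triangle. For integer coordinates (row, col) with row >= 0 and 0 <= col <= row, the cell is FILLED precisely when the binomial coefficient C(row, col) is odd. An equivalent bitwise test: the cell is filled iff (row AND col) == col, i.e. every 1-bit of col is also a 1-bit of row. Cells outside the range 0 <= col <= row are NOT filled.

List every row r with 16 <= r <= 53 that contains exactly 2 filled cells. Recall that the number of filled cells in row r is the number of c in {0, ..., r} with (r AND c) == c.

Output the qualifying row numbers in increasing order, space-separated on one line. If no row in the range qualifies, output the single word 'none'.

Answer: 16 32

Derivation:
Row r has 2^popcount(r) filled cells, so we need popcount(r) = log2(2) = 1.
Scan r = 16..53 and keep those with exactly 1 one-bits:
r=16=10000 popcount=1 -> KEEP
r=17=10001 popcount=2 -> skip
r=18=10010 popcount=2 -> skip
r=19=10011 popcount=3 -> skip
r=20=10100 popcount=2 -> skip
r=21=10101 popcount=3 -> skip
r=22=10110 popcount=3 -> skip
r=23=10111 popcount=4 -> skip
r=24=11000 popcount=2 -> skip
r=25=11001 popcount=3 -> skip
r=26=11010 popcount=3 -> skip
r=27=11011 popcount=4 -> skip
r=28=11100 popcount=3 -> skip
r=29=11101 popcount=4 -> skip
r=30=11110 popcount=4 -> skip
r=31=11111 popcount=5 -> skip
r=32=100000 popcount=1 -> KEEP
r=33=100001 popcount=2 -> skip
r=34=100010 popcount=2 -> skip
r=35=100011 popcount=3 -> skip
r=36=100100 popcount=2 -> skip
r=37=100101 popcount=3 -> skip
r=38=100110 popcount=3 -> skip
r=39=100111 popcount=4 -> skip
r=40=101000 popcount=2 -> skip
r=41=101001 popcount=3 -> skip
r=42=101010 popcount=3 -> skip
r=43=101011 popcount=4 -> skip
r=44=101100 popcount=3 -> skip
r=45=101101 popcount=4 -> skip
r=46=101110 popcount=4 -> skip
r=47=101111 popcount=5 -> skip
r=48=110000 popcount=2 -> skip
r=49=110001 popcount=3 -> skip
r=50=110010 popcount=3 -> skip
r=51=110011 popcount=4 -> skip
r=52=110100 popcount=3 -> skip
r=53=110101 popcount=4 -> skip
Kept rows: 16 32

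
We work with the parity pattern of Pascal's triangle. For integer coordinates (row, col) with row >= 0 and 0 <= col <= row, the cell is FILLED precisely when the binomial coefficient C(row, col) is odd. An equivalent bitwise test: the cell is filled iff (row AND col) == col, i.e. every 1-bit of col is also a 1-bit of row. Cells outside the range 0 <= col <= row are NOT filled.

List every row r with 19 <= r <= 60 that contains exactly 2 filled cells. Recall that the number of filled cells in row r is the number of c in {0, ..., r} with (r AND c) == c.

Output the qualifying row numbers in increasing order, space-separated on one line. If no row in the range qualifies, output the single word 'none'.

Row r has 2^popcount(r) filled cells, so we need popcount(r) = log2(2) = 1.
Scan r = 19..60 and keep those with exactly 1 one-bits:
r=19=10011 popcount=3 -> skip
r=20=10100 popcount=2 -> skip
r=21=10101 popcount=3 -> skip
r=22=10110 popcount=3 -> skip
r=23=10111 popcount=4 -> skip
r=24=11000 popcount=2 -> skip
r=25=11001 popcount=3 -> skip
r=26=11010 popcount=3 -> skip
r=27=11011 popcount=4 -> skip
r=28=11100 popcount=3 -> skip
r=29=11101 popcount=4 -> skip
r=30=11110 popcount=4 -> skip
r=31=11111 popcount=5 -> skip
r=32=100000 popcount=1 -> KEEP
r=33=100001 popcount=2 -> skip
r=34=100010 popcount=2 -> skip
r=35=100011 popcount=3 -> skip
r=36=100100 popcount=2 -> skip
r=37=100101 popcount=3 -> skip
r=38=100110 popcount=3 -> skip
r=39=100111 popcount=4 -> skip
r=40=101000 popcount=2 -> skip
r=41=101001 popcount=3 -> skip
r=42=101010 popcount=3 -> skip
r=43=101011 popcount=4 -> skip
r=44=101100 popcount=3 -> skip
r=45=101101 popcount=4 -> skip
r=46=101110 popcount=4 -> skip
r=47=101111 popcount=5 -> skip
r=48=110000 popcount=2 -> skip
r=49=110001 popcount=3 -> skip
r=50=110010 popcount=3 -> skip
r=51=110011 popcount=4 -> skip
r=52=110100 popcount=3 -> skip
r=53=110101 popcount=4 -> skip
r=54=110110 popcount=4 -> skip
r=55=110111 popcount=5 -> skip
r=56=111000 popcount=3 -> skip
r=57=111001 popcount=4 -> skip
r=58=111010 popcount=4 -> skip
r=59=111011 popcount=5 -> skip
r=60=111100 popcount=4 -> skip
Kept rows: 32

Answer: 32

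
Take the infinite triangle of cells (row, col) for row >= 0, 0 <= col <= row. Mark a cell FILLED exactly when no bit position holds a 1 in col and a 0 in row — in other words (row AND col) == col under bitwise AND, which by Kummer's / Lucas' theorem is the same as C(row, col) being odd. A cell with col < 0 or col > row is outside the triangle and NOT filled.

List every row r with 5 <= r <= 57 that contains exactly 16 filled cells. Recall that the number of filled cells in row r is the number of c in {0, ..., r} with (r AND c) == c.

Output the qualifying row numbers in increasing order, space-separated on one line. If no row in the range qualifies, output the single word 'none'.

Answer: 15 23 27 29 30 39 43 45 46 51 53 54 57

Derivation:
Row r has 2^popcount(r) filled cells, so we need popcount(r) = log2(16) = 4.
Scan r = 5..57 and keep those with exactly 4 one-bits:
r=5=101 popcount=2 -> skip
r=6=110 popcount=2 -> skip
r=7=111 popcount=3 -> skip
r=8=1000 popcount=1 -> skip
r=9=1001 popcount=2 -> skip
r=10=1010 popcount=2 -> skip
r=11=1011 popcount=3 -> skip
r=12=1100 popcount=2 -> skip
r=13=1101 popcount=3 -> skip
r=14=1110 popcount=3 -> skip
r=15=1111 popcount=4 -> KEEP
r=16=10000 popcount=1 -> skip
r=17=10001 popcount=2 -> skip
r=18=10010 popcount=2 -> skip
r=19=10011 popcount=3 -> skip
r=20=10100 popcount=2 -> skip
r=21=10101 popcount=3 -> skip
r=22=10110 popcount=3 -> skip
r=23=10111 popcount=4 -> KEEP
r=24=11000 popcount=2 -> skip
r=25=11001 popcount=3 -> skip
r=26=11010 popcount=3 -> skip
r=27=11011 popcount=4 -> KEEP
r=28=11100 popcount=3 -> skip
r=29=11101 popcount=4 -> KEEP
r=30=11110 popcount=4 -> KEEP
r=31=11111 popcount=5 -> skip
r=32=100000 popcount=1 -> skip
r=33=100001 popcount=2 -> skip
r=34=100010 popcount=2 -> skip
r=35=100011 popcount=3 -> skip
r=36=100100 popcount=2 -> skip
r=37=100101 popcount=3 -> skip
r=38=100110 popcount=3 -> skip
r=39=100111 popcount=4 -> KEEP
r=40=101000 popcount=2 -> skip
r=41=101001 popcount=3 -> skip
r=42=101010 popcount=3 -> skip
r=43=101011 popcount=4 -> KEEP
r=44=101100 popcount=3 -> skip
r=45=101101 popcount=4 -> KEEP
r=46=101110 popcount=4 -> KEEP
r=47=101111 popcount=5 -> skip
r=48=110000 popcount=2 -> skip
r=49=110001 popcount=3 -> skip
r=50=110010 popcount=3 -> skip
r=51=110011 popcount=4 -> KEEP
r=52=110100 popcount=3 -> skip
r=53=110101 popcount=4 -> KEEP
r=54=110110 popcount=4 -> KEEP
r=55=110111 popcount=5 -> skip
r=56=111000 popcount=3 -> skip
r=57=111001 popcount=4 -> KEEP
Kept rows: 15 23 27 29 30 39 43 45 46 51 53 54 57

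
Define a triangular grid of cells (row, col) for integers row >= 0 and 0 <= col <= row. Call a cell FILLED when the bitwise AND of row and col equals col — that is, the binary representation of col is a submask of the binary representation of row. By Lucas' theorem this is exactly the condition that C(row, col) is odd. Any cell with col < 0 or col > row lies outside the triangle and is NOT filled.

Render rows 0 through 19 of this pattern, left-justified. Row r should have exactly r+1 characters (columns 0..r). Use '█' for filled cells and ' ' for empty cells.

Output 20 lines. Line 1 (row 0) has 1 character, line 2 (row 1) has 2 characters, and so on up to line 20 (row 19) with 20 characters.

r0=0: █
r1=1: ██
r2=10: █ █
r3=11: ████
r4=100: █   █
r5=101: ██  ██
r6=110: █ █ █ █
r7=111: ████████
r8=1000: █       █
r9=1001: ██      ██
r10=1010: █ █     █ █
r11=1011: ████    ████
r12=1100: █   █   █   █
r13=1101: ██  ██  ██  ██
r14=1110: █ █ █ █ █ █ █ █
r15=1111: ████████████████
r16=10000: █               █
r17=10001: ██              ██
r18=10010: █ █             █ █
r19=10011: ████            ████

Answer: █
██
█ █
████
█   █
██  ██
█ █ █ █
████████
█       █
██      ██
█ █     █ █
████    ████
█   █   █   █
██  ██  ██  ██
█ █ █ █ █ █ █ █
████████████████
█               █
██              ██
█ █             █ █
████            ████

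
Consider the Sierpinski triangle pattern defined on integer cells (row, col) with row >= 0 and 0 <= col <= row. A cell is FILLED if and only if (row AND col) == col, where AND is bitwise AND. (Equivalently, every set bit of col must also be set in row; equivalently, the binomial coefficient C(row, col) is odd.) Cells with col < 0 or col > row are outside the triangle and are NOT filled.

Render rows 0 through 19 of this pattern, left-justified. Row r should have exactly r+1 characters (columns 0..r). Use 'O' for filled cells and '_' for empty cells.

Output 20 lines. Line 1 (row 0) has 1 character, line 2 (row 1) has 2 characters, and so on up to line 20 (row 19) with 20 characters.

r0=0: O
r1=1: OO
r2=10: O_O
r3=11: OOOO
r4=100: O___O
r5=101: OO__OO
r6=110: O_O_O_O
r7=111: OOOOOOOO
r8=1000: O_______O
r9=1001: OO______OO
r10=1010: O_O_____O_O
r11=1011: OOOO____OOOO
r12=1100: O___O___O___O
r13=1101: OO__OO__OO__OO
r14=1110: O_O_O_O_O_O_O_O
r15=1111: OOOOOOOOOOOOOOOO
r16=10000: O_______________O
r17=10001: OO______________OO
r18=10010: O_O_____________O_O
r19=10011: OOOO____________OOOO

Answer: O
OO
O_O
OOOO
O___O
OO__OO
O_O_O_O
OOOOOOOO
O_______O
OO______OO
O_O_____O_O
OOOO____OOOO
O___O___O___O
OO__OO__OO__OO
O_O_O_O_O_O_O_O
OOOOOOOOOOOOOOOO
O_______________O
OO______________OO
O_O_____________O_O
OOOO____________OOOO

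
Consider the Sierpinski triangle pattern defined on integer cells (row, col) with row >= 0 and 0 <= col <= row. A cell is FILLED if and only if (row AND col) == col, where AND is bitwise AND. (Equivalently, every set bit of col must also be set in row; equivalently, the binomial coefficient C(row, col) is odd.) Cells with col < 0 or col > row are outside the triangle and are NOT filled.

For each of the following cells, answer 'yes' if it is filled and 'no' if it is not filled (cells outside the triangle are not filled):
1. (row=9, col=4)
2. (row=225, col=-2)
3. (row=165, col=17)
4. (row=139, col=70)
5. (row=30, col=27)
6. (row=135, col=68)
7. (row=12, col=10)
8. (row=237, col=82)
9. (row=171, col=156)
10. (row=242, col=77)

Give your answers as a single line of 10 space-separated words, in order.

Answer: no no no no no no no no no no

Derivation:
(9,4): row=0b1001, col=0b100, row AND col = 0b0 = 0; 0 != 4 -> empty
(225,-2): col outside [0, 225] -> not filled
(165,17): row=0b10100101, col=0b10001, row AND col = 0b1 = 1; 1 != 17 -> empty
(139,70): row=0b10001011, col=0b1000110, row AND col = 0b10 = 2; 2 != 70 -> empty
(30,27): row=0b11110, col=0b11011, row AND col = 0b11010 = 26; 26 != 27 -> empty
(135,68): row=0b10000111, col=0b1000100, row AND col = 0b100 = 4; 4 != 68 -> empty
(12,10): row=0b1100, col=0b1010, row AND col = 0b1000 = 8; 8 != 10 -> empty
(237,82): row=0b11101101, col=0b1010010, row AND col = 0b1000000 = 64; 64 != 82 -> empty
(171,156): row=0b10101011, col=0b10011100, row AND col = 0b10001000 = 136; 136 != 156 -> empty
(242,77): row=0b11110010, col=0b1001101, row AND col = 0b1000000 = 64; 64 != 77 -> empty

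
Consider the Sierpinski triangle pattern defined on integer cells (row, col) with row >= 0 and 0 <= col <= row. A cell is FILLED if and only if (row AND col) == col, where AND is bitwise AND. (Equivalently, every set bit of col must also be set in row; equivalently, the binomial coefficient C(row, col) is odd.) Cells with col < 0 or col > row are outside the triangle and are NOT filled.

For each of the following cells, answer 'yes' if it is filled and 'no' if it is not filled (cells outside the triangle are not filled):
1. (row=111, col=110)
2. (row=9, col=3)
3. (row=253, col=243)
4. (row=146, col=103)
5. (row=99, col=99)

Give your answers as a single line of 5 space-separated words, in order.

Answer: yes no no no yes

Derivation:
(111,110): row=0b1101111, col=0b1101110, row AND col = 0b1101110 = 110; 110 == 110 -> filled
(9,3): row=0b1001, col=0b11, row AND col = 0b1 = 1; 1 != 3 -> empty
(253,243): row=0b11111101, col=0b11110011, row AND col = 0b11110001 = 241; 241 != 243 -> empty
(146,103): row=0b10010010, col=0b1100111, row AND col = 0b10 = 2; 2 != 103 -> empty
(99,99): row=0b1100011, col=0b1100011, row AND col = 0b1100011 = 99; 99 == 99 -> filled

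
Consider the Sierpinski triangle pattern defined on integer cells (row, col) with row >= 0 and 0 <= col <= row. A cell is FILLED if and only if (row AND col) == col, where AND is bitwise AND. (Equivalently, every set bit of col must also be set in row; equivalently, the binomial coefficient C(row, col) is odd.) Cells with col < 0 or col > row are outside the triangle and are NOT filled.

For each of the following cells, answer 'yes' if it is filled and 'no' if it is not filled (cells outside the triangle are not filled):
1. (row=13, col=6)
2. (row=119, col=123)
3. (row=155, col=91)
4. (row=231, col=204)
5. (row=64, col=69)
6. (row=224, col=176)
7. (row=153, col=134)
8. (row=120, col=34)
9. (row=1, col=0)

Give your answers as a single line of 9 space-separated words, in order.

Answer: no no no no no no no no yes

Derivation:
(13,6): row=0b1101, col=0b110, row AND col = 0b100 = 4; 4 != 6 -> empty
(119,123): col outside [0, 119] -> not filled
(155,91): row=0b10011011, col=0b1011011, row AND col = 0b11011 = 27; 27 != 91 -> empty
(231,204): row=0b11100111, col=0b11001100, row AND col = 0b11000100 = 196; 196 != 204 -> empty
(64,69): col outside [0, 64] -> not filled
(224,176): row=0b11100000, col=0b10110000, row AND col = 0b10100000 = 160; 160 != 176 -> empty
(153,134): row=0b10011001, col=0b10000110, row AND col = 0b10000000 = 128; 128 != 134 -> empty
(120,34): row=0b1111000, col=0b100010, row AND col = 0b100000 = 32; 32 != 34 -> empty
(1,0): row=0b1, col=0b0, row AND col = 0b0 = 0; 0 == 0 -> filled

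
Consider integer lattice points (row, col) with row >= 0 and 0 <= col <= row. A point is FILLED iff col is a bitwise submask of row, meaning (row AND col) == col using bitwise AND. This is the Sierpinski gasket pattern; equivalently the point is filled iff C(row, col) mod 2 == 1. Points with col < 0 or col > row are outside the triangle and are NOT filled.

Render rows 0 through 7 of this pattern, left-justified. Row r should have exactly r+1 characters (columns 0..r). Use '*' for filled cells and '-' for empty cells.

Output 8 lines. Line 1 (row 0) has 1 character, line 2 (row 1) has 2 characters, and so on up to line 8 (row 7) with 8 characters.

Answer: *
**
*-*
****
*---*
**--**
*-*-*-*
********

Derivation:
r0=0: *
r1=1: **
r2=10: *-*
r3=11: ****
r4=100: *---*
r5=101: **--**
r6=110: *-*-*-*
r7=111: ********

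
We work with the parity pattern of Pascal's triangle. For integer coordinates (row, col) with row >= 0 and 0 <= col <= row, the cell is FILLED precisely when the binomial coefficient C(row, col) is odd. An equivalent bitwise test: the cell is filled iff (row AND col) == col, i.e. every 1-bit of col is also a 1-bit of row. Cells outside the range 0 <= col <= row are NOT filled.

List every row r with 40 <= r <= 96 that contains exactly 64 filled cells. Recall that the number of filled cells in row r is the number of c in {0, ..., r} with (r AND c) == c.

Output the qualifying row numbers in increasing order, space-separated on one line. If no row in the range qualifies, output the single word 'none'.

Answer: 63 95

Derivation:
Row r has 2^popcount(r) filled cells, so we need popcount(r) = log2(64) = 6.
Scan r = 40..96 and keep those with exactly 6 one-bits:
r=40=101000 popcount=2 -> skip
r=41=101001 popcount=3 -> skip
r=42=101010 popcount=3 -> skip
r=43=101011 popcount=4 -> skip
r=44=101100 popcount=3 -> skip
r=45=101101 popcount=4 -> skip
r=46=101110 popcount=4 -> skip
r=47=101111 popcount=5 -> skip
r=48=110000 popcount=2 -> skip
r=49=110001 popcount=3 -> skip
r=50=110010 popcount=3 -> skip
r=51=110011 popcount=4 -> skip
r=52=110100 popcount=3 -> skip
r=53=110101 popcount=4 -> skip
r=54=110110 popcount=4 -> skip
r=55=110111 popcount=5 -> skip
r=56=111000 popcount=3 -> skip
r=57=111001 popcount=4 -> skip
r=58=111010 popcount=4 -> skip
r=59=111011 popcount=5 -> skip
r=60=111100 popcount=4 -> skip
r=61=111101 popcount=5 -> skip
r=62=111110 popcount=5 -> skip
r=63=111111 popcount=6 -> KEEP
r=64=1000000 popcount=1 -> skip
r=65=1000001 popcount=2 -> skip
r=66=1000010 popcount=2 -> skip
r=67=1000011 popcount=3 -> skip
r=68=1000100 popcount=2 -> skip
r=69=1000101 popcount=3 -> skip
r=70=1000110 popcount=3 -> skip
r=71=1000111 popcount=4 -> skip
r=72=1001000 popcount=2 -> skip
r=73=1001001 popcount=3 -> skip
r=74=1001010 popcount=3 -> skip
r=75=1001011 popcount=4 -> skip
r=76=1001100 popcount=3 -> skip
r=77=1001101 popcount=4 -> skip
r=78=1001110 popcount=4 -> skip
r=79=1001111 popcount=5 -> skip
r=80=1010000 popcount=2 -> skip
r=81=1010001 popcount=3 -> skip
r=82=1010010 popcount=3 -> skip
r=83=1010011 popcount=4 -> skip
r=84=1010100 popcount=3 -> skip
r=85=1010101 popcount=4 -> skip
r=86=1010110 popcount=4 -> skip
r=87=1010111 popcount=5 -> skip
r=88=1011000 popcount=3 -> skip
r=89=1011001 popcount=4 -> skip
r=90=1011010 popcount=4 -> skip
r=91=1011011 popcount=5 -> skip
r=92=1011100 popcount=4 -> skip
r=93=1011101 popcount=5 -> skip
r=94=1011110 popcount=5 -> skip
r=95=1011111 popcount=6 -> KEEP
r=96=1100000 popcount=2 -> skip
Kept rows: 63 95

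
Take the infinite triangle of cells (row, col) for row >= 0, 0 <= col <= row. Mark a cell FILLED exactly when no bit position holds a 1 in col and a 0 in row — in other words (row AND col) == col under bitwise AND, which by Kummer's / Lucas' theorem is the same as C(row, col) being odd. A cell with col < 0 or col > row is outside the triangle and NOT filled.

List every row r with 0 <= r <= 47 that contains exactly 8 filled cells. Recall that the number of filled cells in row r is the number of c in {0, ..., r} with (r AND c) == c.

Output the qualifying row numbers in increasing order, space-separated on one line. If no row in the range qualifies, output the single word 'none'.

Answer: 7 11 13 14 19 21 22 25 26 28 35 37 38 41 42 44

Derivation:
Row r has 2^popcount(r) filled cells, so we need popcount(r) = log2(8) = 3.
Scan r = 0..47 and keep those with exactly 3 one-bits:
r=0=0 popcount=0 -> skip
r=1=1 popcount=1 -> skip
r=2=10 popcount=1 -> skip
r=3=11 popcount=2 -> skip
r=4=100 popcount=1 -> skip
r=5=101 popcount=2 -> skip
r=6=110 popcount=2 -> skip
r=7=111 popcount=3 -> KEEP
r=8=1000 popcount=1 -> skip
r=9=1001 popcount=2 -> skip
r=10=1010 popcount=2 -> skip
r=11=1011 popcount=3 -> KEEP
r=12=1100 popcount=2 -> skip
r=13=1101 popcount=3 -> KEEP
r=14=1110 popcount=3 -> KEEP
r=15=1111 popcount=4 -> skip
r=16=10000 popcount=1 -> skip
r=17=10001 popcount=2 -> skip
r=18=10010 popcount=2 -> skip
r=19=10011 popcount=3 -> KEEP
r=20=10100 popcount=2 -> skip
r=21=10101 popcount=3 -> KEEP
r=22=10110 popcount=3 -> KEEP
r=23=10111 popcount=4 -> skip
r=24=11000 popcount=2 -> skip
r=25=11001 popcount=3 -> KEEP
r=26=11010 popcount=3 -> KEEP
r=27=11011 popcount=4 -> skip
r=28=11100 popcount=3 -> KEEP
r=29=11101 popcount=4 -> skip
r=30=11110 popcount=4 -> skip
r=31=11111 popcount=5 -> skip
r=32=100000 popcount=1 -> skip
r=33=100001 popcount=2 -> skip
r=34=100010 popcount=2 -> skip
r=35=100011 popcount=3 -> KEEP
r=36=100100 popcount=2 -> skip
r=37=100101 popcount=3 -> KEEP
r=38=100110 popcount=3 -> KEEP
r=39=100111 popcount=4 -> skip
r=40=101000 popcount=2 -> skip
r=41=101001 popcount=3 -> KEEP
r=42=101010 popcount=3 -> KEEP
r=43=101011 popcount=4 -> skip
r=44=101100 popcount=3 -> KEEP
r=45=101101 popcount=4 -> skip
r=46=101110 popcount=4 -> skip
r=47=101111 popcount=5 -> skip
Kept rows: 7 11 13 14 19 21 22 25 26 28 35 37 38 41 42 44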